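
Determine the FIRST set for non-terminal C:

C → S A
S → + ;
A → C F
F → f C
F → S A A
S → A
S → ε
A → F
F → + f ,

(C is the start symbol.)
To compute FIRST(C), examine every production with C on the left-hand side, reading each right-hand side left to right until a non-nullable symbol is reached.

FIRST sets of the other non-terminals involved (by the same procedure, iterated to a fixed point):
  FIRST(S) = { '+', 'f', ε }
  FIRST(A) = { '+', 'f' }

From C → S A:
  - S is a non-terminal: add FIRST(S) \ {ε} = { '+', 'f' }
    S is nullable, so continue to the next symbol
  - A is a non-terminal: add FIRST(A) \ {ε} = { '+', 'f' }
    A is not nullable, so stop

Collecting: FIRST(C) = { '+', 'f' }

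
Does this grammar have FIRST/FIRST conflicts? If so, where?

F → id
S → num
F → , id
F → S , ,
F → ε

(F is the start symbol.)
No FIRST/FIRST conflicts.

A FIRST/FIRST conflict occurs when two productions N → α and N → β for the same non-terminal have FIRST(α) ∩ FIRST(β) ≠ ∅ (with ε ∈ FIRST of a nullable right-hand side, so two nullable alternatives also conflict).

FIRST sets of the non-terminals at (or reachable through a nullable prefix from) the front of some alternative:
  FIRST(S) = { 'num' }

Productions for F:
  F → id: FIRST = { 'id' }
  F → , id: FIRST = { ',' }
  F → S , ,: FIRST = { 'num' }
  F → ε: FIRST = { ε }
S has only one production, so no FIRST/FIRST conflict is possible there.

All alternatives of each non-terminal have pairwise disjoint FIRST sets.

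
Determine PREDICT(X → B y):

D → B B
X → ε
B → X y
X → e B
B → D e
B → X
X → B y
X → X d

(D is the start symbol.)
{ 'd', 'e', 'y' }

PREDICT(X → B y) = (FIRST(RHS) \ {ε}) ∪ (FOLLOW(X) if ε ∈ FIRST(RHS), i.e. RHS ⇒* ε)
FIRST(B) = { 'd', 'e', 'y', ε }
FIRST(B y) = { 'd', 'e', 'y' }
ε ∉ FIRST(B y), so FOLLOW(X) is not added.
PREDICT(X → B y) = { 'd', 'e', 'y' }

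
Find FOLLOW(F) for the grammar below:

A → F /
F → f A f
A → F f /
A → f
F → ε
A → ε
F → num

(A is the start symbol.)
{ '/', 'f' }

To compute FOLLOW(F), find every occurrence of F on a right-hand side N → α F β: add FIRST(β) \ {ε}, and if β is empty or nullable also add FOLLOW(N). Iterate to a fixed point.

In A → F /: F is followed by '/', add FIRST('/') \ {ε} = { '/' }
In A → F f /: F is followed by f '/', add FIRST(f '/') \ {ε} = { 'f' }

Taking the union: FOLLOW(F) = { '/', 'f' }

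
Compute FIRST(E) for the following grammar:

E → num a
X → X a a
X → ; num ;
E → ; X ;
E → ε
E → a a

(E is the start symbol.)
{ ';', 'a', 'num', ε }

To compute FIRST(E), examine every production with E on the left-hand side, reading each right-hand side left to right until a non-nullable symbol is reached.

From E → num a:
  - num is a terminal: add 'num' and stop
From E → ; X ;:
  - ';' is a terminal: add ';' and stop
From E → ε:
  - ε-production, so ε ∈ FIRST(E)
From E → a a:
  - a is a terminal: add 'a' and stop

Collecting: FIRST(E) = { ';', 'a', 'num', ε }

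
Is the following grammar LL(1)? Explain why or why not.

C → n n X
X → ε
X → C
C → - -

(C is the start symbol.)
Yes, the grammar is LL(1).

Relevant sets:
  FIRST(C) = { '-', 'n' }
  FOLLOW(X) = { $ }

For C:
  PREDICT(C → n n X) = { 'n' }
  PREDICT(C → '-' '-') = { '-' }
For X:
  PREDICT(X → ε) = { $ }
  PREDICT(X → C) = { '-', 'n' }

All predict sets are disjoint. The grammar IS LL(1).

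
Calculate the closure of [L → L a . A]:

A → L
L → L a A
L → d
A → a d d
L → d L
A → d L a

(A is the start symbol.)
To compute CLOSURE, for each item [A → α.Bβ] where B is a non-terminal, add [B → .γ] for all productions B → γ; repeat for the newly added items until nothing changes.

Start with: [L → L a . A]
  [L → L a . A] has the dot before A: add [A → . L], [A → . a d d], [A → . d L a]
  [A → . L] has the dot before L: add [L → . L a A], [L → . d], [L → . d L]
No further items can be added.

CLOSURE = { [A → . L], [A → . a d d], [A → . d L a], [L → . L a A], [L → . d L], [L → . d], [L → L a . A] }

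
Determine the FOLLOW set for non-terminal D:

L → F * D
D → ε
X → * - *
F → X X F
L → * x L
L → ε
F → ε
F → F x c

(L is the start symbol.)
{ $ }

To compute FOLLOW(D), find every occurrence of D on a right-hand side N → α D β: add FIRST(β) \ {ε}, and if β is empty or nullable also add FOLLOW(N). Iterate to a fixed point.

In L → F * D: D is at the end, add FOLLOW(L)

The FOLLOW sets referred to above (computed the same way, to a fixed point):
  FOLLOW(L) = { $ }

Taking the union: FOLLOW(D) = { $ }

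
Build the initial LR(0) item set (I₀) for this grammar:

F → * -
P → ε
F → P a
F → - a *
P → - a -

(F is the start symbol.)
First, augment the grammar with F' → F
I₀ = CLOSURE({ [F' → . F] }):
  [F' → . F] has the dot before F: add [F → . * -], [F → . P a], [F → . - a *]
  [F → . P a] has the dot before P: add [P → .], [P → . - a -]
No further items can be added.

I₀ = { [F → . * -], [F → . - a *], [F → . P a], [F' → . F], [P → . - a -], [P → .] }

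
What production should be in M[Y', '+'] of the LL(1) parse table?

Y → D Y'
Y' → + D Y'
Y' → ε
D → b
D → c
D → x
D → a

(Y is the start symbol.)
To find M[Y', '+'], we find productions for Y' where '+' is in the predict set (PREDICT(N → α) = (FIRST(α) \ {ε}) ∪ (FOLLOW(N) if α ⇒* ε)).

Relevant sets:
  FOLLOW(Y') = { $ }

Y' → + D Y': PREDICT = { '+' }
  '+' is in predict set, so this production goes in M[Y', '+']
Y' → ε: PREDICT = { $ }

M[Y', '+'] = Y' → + D Y'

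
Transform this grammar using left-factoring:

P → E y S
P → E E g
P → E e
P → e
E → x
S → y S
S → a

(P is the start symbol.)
P → E P'
P' → y S
P' → E g
P' → e
P → e
E → x
S → y S
S → a

Left-factoring transforms A → αβ₁ | αβ₂ into A → αA' and A' → β₁ | β₂
(α is the longest common prefix among the alternatives). Repeat until
no nonterminal has two alternatives with a common prefix.

Round 1: P has alternatives sharing prefix 'E'. Introduce P': P → E P'
  Add: P' → y S
  Add: P' → E g
  Add: P' → e

No remaining common prefixes — done.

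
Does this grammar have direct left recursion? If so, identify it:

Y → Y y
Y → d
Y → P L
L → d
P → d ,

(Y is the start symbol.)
Direct left recursion occurs when N → N α for some non-terminal N (the right-hand side begins with the left-hand side itself).

Y → Y y: LEFT RECURSIVE (starts with Y)
Y → d: starts with d
Y → P L: starts with P
L → d: starts with d
P → d ,: starts with d

The grammar has direct left recursion on: Y.

Answer: Yes, Y is left-recursive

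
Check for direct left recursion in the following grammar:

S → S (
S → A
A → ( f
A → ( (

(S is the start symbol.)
Direct left recursion occurs when N → N α for some non-terminal N (the right-hand side begins with the left-hand side itself).

S → S (: LEFT RECURSIVE (starts with S)
S → A: starts with A
A → ( f: starts with '('
A → ( (: starts with '('

The grammar has direct left recursion on: S.

Answer: Yes, S is left-recursive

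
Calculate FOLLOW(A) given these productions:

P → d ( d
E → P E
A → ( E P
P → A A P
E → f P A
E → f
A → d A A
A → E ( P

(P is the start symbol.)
{ '(', 'd', 'f' }

To compute FOLLOW(A), find every occurrence of A on a right-hand side N → α A β: add FIRST(β) \ {ε}, and if β is empty or nullable also add FOLLOW(N). Iterate to a fixed point.

In P → A A P: A is followed by A P, add FIRST(A P) \ {ε} = { '(', 'd', 'f' }
In P → A A P: A is followed by P, add FIRST(P) \ {ε} = { '(', 'd', 'f' }
In E → f P A: A is at the end, add FOLLOW(E)
In A → d A A: A is followed by A, add FIRST(A) \ {ε} = { '(', 'd', 'f' }
In A → d A A: A is at the end; this adds FOLLOW(A) to itself — nothing new

The FOLLOW sets referred to above (computed the same way, to a fixed point):
  FOLLOW(E) = { '(', 'd', 'f' }

Taking the union: FOLLOW(A) = { '(', 'd', 'f' }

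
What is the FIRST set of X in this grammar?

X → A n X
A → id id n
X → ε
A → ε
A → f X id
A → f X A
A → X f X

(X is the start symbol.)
{ 'f', 'id', 'n', ε }

To compute FIRST(X), examine every production with X on the left-hand side, reading each right-hand side left to right until a non-nullable symbol is reached.

FIRST sets of the other non-terminals involved (by the same procedure, iterated to a fixed point):
  FIRST(A) = { 'f', 'id', 'n', ε }

From X → A n X:
  - A is a non-terminal: add FIRST(A) \ {ε} = { 'f', 'id', 'n' }
    A is nullable, so continue to the next symbol
  - n is a terminal: add 'n' and stop
From X → ε:
  - ε-production, so ε ∈ FIRST(X)

Collecting: FIRST(X) = { 'f', 'id', 'n', ε }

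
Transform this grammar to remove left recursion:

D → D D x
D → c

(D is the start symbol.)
D → c D'
D' → D x D'
D' → ε

D is directly left-recursive. The standard transformation for
  A → A α₁ | ... | A α_m | β₁ | ... | β_n
is
  A  → β₁ A' | ... | β_n A'
  A' → α₁ A' | ... | α_m A' | ε

D → c becomes D → c D'
D → D D x becomes D' → D x D'
Add D' → ε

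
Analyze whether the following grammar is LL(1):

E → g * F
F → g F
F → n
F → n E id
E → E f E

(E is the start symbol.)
No. Predict set conflict for E: { 'g' }

A grammar is LL(1) if for each non-terminal N with multiple productions, the predict sets of those productions are pairwise disjoint, where PREDICT(N → α) = (FIRST(α) \ {ε}) ∪ (FOLLOW(N) if α ⇒* ε).

Relevant sets:
  FIRST(E) = { 'g' }

For E:
  PREDICT(E → g '*' F) = { 'g' }
  PREDICT(E → E f E) = { 'g' }
For F:
  PREDICT(F → g F) = { 'g' }
  PREDICT(F → n) = { 'n' }
  PREDICT(F → n E id) = { 'n' }

Conflict found: Predict set conflict for E: { 'g' }
The grammar is NOT LL(1).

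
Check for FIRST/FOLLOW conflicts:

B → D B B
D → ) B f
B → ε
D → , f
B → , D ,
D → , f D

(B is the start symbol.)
A FIRST/FOLLOW conflict occurs when a non-terminal N has a nullable alternative N → β (β ⇒* ε) and another alternative N → α with FIRST(α) ∩ FOLLOW(N) ≠ ∅: on such a lookahead the parser cannot decide between expanding α and letting N vanish via β.

Nullable non-terminals: B.
FIRST sets used below: FIRST(D) = { ')', ',' }

B: nullable alternative(s) B → ε; FOLLOW(B) = { $, ')', ',', 'f' }
  B → D B B: FIRST \ {ε} = { ')', ',' } — overlaps FOLLOW(B) on { ')', ',' }: CONFLICT
  B → ε: FIRST \ {ε} = { } — this is the only nullable alternative, skip
  B → , D ,: FIRST \ {ε} = { ',' } — overlaps FOLLOW(B) on { ',' }: CONFLICT

D has no nullable alternative, so no FIRST/FOLLOW check is needed there.

So the grammar has 2 FIRST/FOLLOW conflicts (marked CONFLICT above).

Answer: Yes. B → D B B with FOLLOW(B) on { ')', ',' }; B → ',' D ',' with FOLLOW(B) on { ',' }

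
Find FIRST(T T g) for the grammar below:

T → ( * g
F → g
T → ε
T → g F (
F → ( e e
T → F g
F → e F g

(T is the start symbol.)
{ '(', 'e', 'g' }

FIRST sets of the non-terminals involved (from the grammar, by fixed-point iteration):
  FIRST(T) = { '(', 'e', 'g', ε }

To compute FIRST(T T g), process the symbols left to right:
Symbol T is a non-terminal. Add FIRST(T) \ {ε} = { '(', 'e', 'g' }
T is nullable (ε ∈ FIRST(T)), continue to the next symbol.
Symbol T is a non-terminal. Add FIRST(T) \ {ε} = { '(', 'e', 'g' }
T is nullable (ε ∈ FIRST(T)), continue to the next symbol.
Symbol g is a terminal. Add 'g' and stop.
FIRST(T T g) = { '(', 'e', 'g' }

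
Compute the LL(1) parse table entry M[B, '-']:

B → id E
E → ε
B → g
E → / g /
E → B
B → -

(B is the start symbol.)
B → -

To find M[B, '-'], we find productions for B where '-' is in the predict set (PREDICT(N → α) = (FIRST(α) \ {ε}) ∪ (FOLLOW(N) if α ⇒* ε)).

B → id E: PREDICT = { 'id' }
B → g: PREDICT = { 'g' }
B → -: PREDICT = { '-' }
  '-' is in predict set, so this production goes in M[B, '-']

M[B, '-'] = B → -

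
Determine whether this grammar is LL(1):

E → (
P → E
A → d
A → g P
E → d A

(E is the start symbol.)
Yes, the grammar is LL(1).

For E:
  PREDICT(E → '(') = { '(' }
  PREDICT(E → d A) = { 'd' }
For A:
  PREDICT(A → d) = { 'd' }
  PREDICT(A → g P) = { 'g' }
P has a single production, so nothing to check there.

All predict sets are disjoint. The grammar IS LL(1).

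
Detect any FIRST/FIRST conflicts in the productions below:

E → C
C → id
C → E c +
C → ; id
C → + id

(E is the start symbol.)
A FIRST/FIRST conflict occurs when two productions N → α and N → β for the same non-terminal have FIRST(α) ∩ FIRST(β) ≠ ∅ (with ε ∈ FIRST of a nullable right-hand side, so two nullable alternatives also conflict).

FIRST sets of the non-terminals at (or reachable through a nullable prefix from) the front of some alternative:
  FIRST(E) = { '+', ';', 'id' }

Productions for C:
  C → id: FIRST = { 'id' }
  C → E c +: FIRST = { '+', ';', 'id' }
  C → ; id: FIRST = { ';' }
  C → + id: FIRST = { '+' }
E has only one production, so no FIRST/FIRST conflict is possible there.

Conflict for C: C → id and C → E c +
  Overlap: { 'id' }
Conflict for C: C → E c + and C → ; id
  Overlap: { ';' }
Conflict for C: C → E c + and C → + id
  Overlap: { '+' }

Answer: Yes. C → id / C → E c '+' on { 'id' }; C → E c '+' / C → ';' id on { ';' }; C → E c '+' / C → '+' id on { '+' }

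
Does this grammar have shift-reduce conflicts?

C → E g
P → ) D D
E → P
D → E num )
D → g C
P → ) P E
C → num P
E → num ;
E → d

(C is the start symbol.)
A shift-reduce conflict occurs when an LR(0) state has both:
  - a complete (reduce) item [A → α .] (dot at the end), and
  - a shift item [B → β . c γ] (dot before a terminal).

Augment with C' → C and build the canonical LR(0) collection (I0 = CLOSURE({[C' → . C]}), then GOTO on every symbol after a dot until no new states appear). It has 20 states:
  I0: { [C → . E g], [C → . num P], [C' → . C], [E → . P], [E → . d], [E → . num ;], [P → . ) D D], [P → . ) P E] }  — shift
  I1: { [D → . E num )], [D → . g C], [E → . P], [E → . d], [E → . num ;], [P → ) . D D], [P → ) . P E], [P → . ) D D], [P → . ) P E] }  — shift
  I2: { [C' → C .] }  — accept
  I3: { [C → E . g] }  — shift
  I4: { [E → P .] }  — reduce
  I5: { [E → d .] }  — reduce
  I6: { [C → num . P], [E → num . ;], [P → . ) D D], [P → . ) P E] }  — shift
  I7: { [E → num ; .] }  — reduce
  I8: { [C → num P .] }  — reduce
  I9: { [C → E g .] }  — reduce
  I10: { [D → . E num )], [D → . g C], [E → . P], [E → . d], [E → . num ;], [P → ) D . D], [P → . ) D D], [P → . ) P E] }  — shift
  I11: { [D → E . num )] }  — shift
  I12: { [E → . P], [E → . d], [E → . num ;], [E → P .], [P → ) P . E], [P → . ) D D], [P → . ) P E] }  — shift, reduce
  I13: { [C → . E g], [C → . num P], [D → g . C], [E → . P], [E → . d], [E → . num ;], [P → . ) D D], [P → . ) P E] }  — shift
  I14: { [E → num . ;] }  — shift
  I15: { [D → g C .] }  — reduce
  I16: { [P → ) P E .] }  — reduce
  I17: { [D → E num . )] }  — shift
  I18: { [D → E num ) .] }  — reduce
  I19: { [P → ) D D .] }  — reduce

I12 contains reduce item [E → P .] and shift items [E → . d], [E → . num ;], [P → . ) D D], [P → . ) P E] — shift-reduce conflict.

Answer: Yes — I12: [E → P .] vs [E → . d]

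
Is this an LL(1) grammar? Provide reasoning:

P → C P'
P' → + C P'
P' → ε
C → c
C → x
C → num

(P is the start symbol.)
Relevant sets:
  FOLLOW(P') = { $ }

For P':
  PREDICT(P' → '+' C P') = { '+' }
  PREDICT(P' → ε) = { $ }
For C:
  PREDICT(C → c) = { 'c' }
  PREDICT(C → x) = { 'x' }
  PREDICT(C → num) = { 'num' }
P has a single production, so nothing to check there.

All predict sets are disjoint. The grammar IS LL(1).

Answer: Yes, the grammar is LL(1).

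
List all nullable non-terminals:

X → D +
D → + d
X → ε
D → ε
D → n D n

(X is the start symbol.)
A non-terminal is nullable if it can derive ε (the empty string): either it has an ε-production, or it has a production whose right-hand side consists entirely of nullable non-terminals.

ε-productions: X → ε, D → ε
So X, D are immediately nullable.
Every non-terminal is now nullable.
Nullable = { 'D', 'X' }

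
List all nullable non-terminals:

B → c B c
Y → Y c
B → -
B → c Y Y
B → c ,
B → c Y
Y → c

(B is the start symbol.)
None

A non-terminal is nullable if it can derive ε (the empty string): either it has an ε-production, or it has a production whose right-hand side consists entirely of nullable non-terminals.

There are no ε-productions, so no non-terminal can derive ε.
No non-terminals are nullable.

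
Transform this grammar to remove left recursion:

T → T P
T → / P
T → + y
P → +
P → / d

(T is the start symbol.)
T → / P T'
T → + y T'
T' → P T'
T' → ε
P → +
P → / d

T is directly left-recursive. The standard transformation for
  A → A α₁ | ... | A α_m | β₁ | ... | β_n
is
  A  → β₁ A' | ... | β_n A'
  A' → α₁ A' | ... | α_m A' | ε

T → / P becomes T → / P T'
T → + y becomes T → + y T'
T → T P becomes T' → P T'
Add T' → ε

Productions for other non-terminals are unchanged:
  P → +
  P → / d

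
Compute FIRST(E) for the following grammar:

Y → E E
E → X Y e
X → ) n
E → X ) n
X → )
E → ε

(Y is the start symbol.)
To compute FIRST(E), examine every production with E on the left-hand side, reading each right-hand side left to right until a non-nullable symbol is reached.

FIRST sets of the other non-terminals involved (by the same procedure, iterated to a fixed point):
  FIRST(X) = { ')' }

From E → X Y e:
  - X is a non-terminal: add FIRST(X) \ {ε} = { ')' }
    X is not nullable, so stop
From E → X ) n:
  - X is a non-terminal: add FIRST(X) \ {ε} = { ')' }
    X is not nullable, so stop
From E → ε:
  - ε-production, so ε ∈ FIRST(E)

Collecting: FIRST(E) = { ')', ε }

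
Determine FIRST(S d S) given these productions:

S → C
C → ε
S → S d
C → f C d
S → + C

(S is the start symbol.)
{ '+', 'd', 'f' }

FIRST sets of the non-terminals involved (from the grammar, by fixed-point iteration):
  FIRST(S) = { '+', 'd', 'f', ε }

To compute FIRST(S d S), process the symbols left to right:
Symbol S is a non-terminal. Add FIRST(S) \ {ε} = { '+', 'd', 'f' }
S is nullable (ε ∈ FIRST(S)), continue to the next symbol.
Symbol d is a terminal. Add 'd' and stop.
FIRST(S d S) = { '+', 'd', 'f' }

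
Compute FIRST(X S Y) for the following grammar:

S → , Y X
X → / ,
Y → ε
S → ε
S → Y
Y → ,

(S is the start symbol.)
{ '/' }

FIRST sets of the non-terminals involved (from the grammar, by fixed-point iteration):
  FIRST(X) = { '/' }

To compute FIRST(X S Y), process the symbols left to right:
Symbol X is a non-terminal. Add FIRST(X) \ {ε} = { '/' }
X is not nullable (ε ∉ FIRST(X)), so stop here.
FIRST(X S Y) = { '/' }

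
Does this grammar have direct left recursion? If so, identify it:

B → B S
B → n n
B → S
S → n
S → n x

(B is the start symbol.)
Yes, B is left-recursive

B → B S: LEFT RECURSIVE (starts with B)
B → n n: starts with n
B → S: starts with S
S → n: starts with n
S → n x: starts with n

The grammar has direct left recursion on: B.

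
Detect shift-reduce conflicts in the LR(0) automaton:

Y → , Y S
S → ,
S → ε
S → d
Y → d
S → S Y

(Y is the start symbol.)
Yes — I4: [S → .] vs [S → . ,]; I6: [Y → , Y S .] vs [Y → . , Y S]

A shift-reduce conflict occurs when an LR(0) state has both:
  - a complete (reduce) item [A → α .] (dot at the end), and
  - a shift item [B → β . c γ] (dot before a terminal).

Augment with Y' → Y and build the canonical LR(0) collection (I0 = CLOSURE({[Y' → . Y]}), then GOTO on every symbol after a dot until no new states appear). It has 9 states:
  I0: { [Y → . , Y S], [Y → . d], [Y' → . Y] }  — shift
  I1: { [Y → , . Y S], [Y → . , Y S], [Y → . d] }  — shift
  I2: { [Y' → Y .] }  — accept
  I3: { [Y → d .] }  — reduce
  I4: { [S → . ,], [S → . S Y], [S → . d], [S → .], [Y → , Y . S] }  — shift, reduce
  I5: { [S → , .] }  — reduce
  I6: { [S → S . Y], [Y → , Y S .], [Y → . , Y S], [Y → . d] }  — shift, reduce
  I7: { [S → d .] }  — reduce
  I8: { [S → S Y .] }  — reduce

I4 contains reduce item [S → .] and shift items [S → . ,], [S → . d] — shift-reduce conflict.
I6 contains reduce item [Y → , Y S .] and shift items [Y → . , Y S], [Y → . d] — shift-reduce conflict.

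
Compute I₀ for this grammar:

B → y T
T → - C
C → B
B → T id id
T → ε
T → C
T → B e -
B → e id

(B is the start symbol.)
{ [B → . T id id], [B → . e id], [B → . y T], [B' → . B], [C → . B], [T → . - C], [T → . B e -], [T → . C], [T → .] }

First, augment the grammar with B' → B
I₀ = CLOSURE({ [B' → . B] }):
  [B' → . B] has the dot before B: add [B → . y T], [B → . T id id], [B → . e id]
  [B → . T id id] has the dot before T: add [T → . - C], [T → .], [T → . C], [T → . B e -]
  [T → . C] has the dot before C: add [C → . B]
No further items can be added.

I₀ = { [B → . T id id], [B → . e id], [B → . y T], [B' → . B], [C → . B], [T → . - C], [T → . B e -], [T → . C], [T → .] }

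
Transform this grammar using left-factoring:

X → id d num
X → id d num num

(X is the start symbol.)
Left-factoring transforms A → αβ₁ | αβ₂ into A → αA' and A' → β₁ | β₂
(α is the longest common prefix among the alternatives). Repeat until
no nonterminal has two alternatives with a common prefix.

Round 1: X has alternatives sharing prefix 'id d num'. Introduce X': X → id d num X'
  Add: X' → ε
  Add: X' → num

No remaining common prefixes — done.

Resulting grammar:
X → id d num X'
X' → ε
X' → num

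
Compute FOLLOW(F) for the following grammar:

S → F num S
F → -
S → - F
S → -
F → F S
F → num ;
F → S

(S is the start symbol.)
In S → F num S: F is followed by num S, add FIRST(num S) \ {ε} = { 'num' }
In S → - F: F is at the end, add FOLLOW(S)
In F → F S: F is followed by S, add FIRST(S) \ {ε} = { '-', 'num' }

The FOLLOW sets referred to above (computed the same way, to a fixed point):
  FOLLOW(S) = { $, '-', 'num' }

Taking the union: FOLLOW(F) = { $, '-', 'num' }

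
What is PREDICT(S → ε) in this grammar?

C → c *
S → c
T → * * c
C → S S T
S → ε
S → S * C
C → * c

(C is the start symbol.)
{ '*', 'c' }

PREDICT(S → ε) = (FIRST(RHS) \ {ε}) ∪ (FOLLOW(S) if ε ∈ FIRST(RHS), i.e. RHS ⇒* ε)
The right-hand side is ε (FIRST(ε) = { ε }), so the predict set is FOLLOW(S) = { '*', 'c' }
PREDICT(S → ε) = { '*', 'c' }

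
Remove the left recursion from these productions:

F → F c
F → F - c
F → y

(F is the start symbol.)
F is directly left-recursive. The standard transformation for
  A → A α₁ | ... | A α_m | β₁ | ... | β_n
is
  A  → β₁ A' | ... | β_n A'
  A' → α₁ A' | ... | α_m A' | ε

F → y becomes F → y F'
F → F c becomes F' → c F'
F → F - c becomes F' → - c F'
Add F' → ε

Resulting grammar:
F → y F'
F' → c F'
F' → - c F'
F' → ε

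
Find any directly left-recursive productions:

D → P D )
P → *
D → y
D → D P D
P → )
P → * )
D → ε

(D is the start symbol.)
Yes, D is left-recursive

Direct left recursion occurs when N → N α for some non-terminal N (the right-hand side begins with the left-hand side itself).

D → P D ): starts with P
P → *: starts with '*'
D → y: starts with y
D → D P D: LEFT RECURSIVE (starts with D)
P → ): starts with ')'
P → * ): starts with '*'
D → ε: starts with ε

The grammar has direct left recursion on: D.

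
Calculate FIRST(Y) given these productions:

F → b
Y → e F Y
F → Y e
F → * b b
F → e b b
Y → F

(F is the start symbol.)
{ '*', 'b', 'e' }

FIRST sets of the other non-terminals involved (by the same procedure, iterated to a fixed point):
  FIRST(F) = { '*', 'b', 'e' }

From Y → e F Y:
  - e is a terminal: add 'e' and stop
From Y → F:
  - F is a non-terminal: add FIRST(F) \ {ε} = { '*', 'b', 'e' }
    F is not nullable, so stop

Collecting: FIRST(Y) = { '*', 'b', 'e' }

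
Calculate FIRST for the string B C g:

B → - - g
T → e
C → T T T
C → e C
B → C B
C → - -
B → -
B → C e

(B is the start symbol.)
FIRST sets of the non-terminals involved (from the grammar, by fixed-point iteration):
  FIRST(B) = { '-', 'e' }

To compute FIRST(B C g), process the symbols left to right:
Symbol B is a non-terminal. Add FIRST(B) \ {ε} = { '-', 'e' }
B is not nullable (ε ∉ FIRST(B)), so stop here.
FIRST(B C g) = { '-', 'e' }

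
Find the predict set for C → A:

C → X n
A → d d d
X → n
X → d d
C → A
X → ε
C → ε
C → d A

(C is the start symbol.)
{ 'd' }

PREDICT(C → A) = (FIRST(RHS) \ {ε}) ∪ (FOLLOW(C) if ε ∈ FIRST(RHS), i.e. RHS ⇒* ε)
FIRST(A) = { 'd' }
FIRST(A) = { 'd' }
ε ∉ FIRST(A), so FOLLOW(C) is not added.
PREDICT(C → A) = { 'd' }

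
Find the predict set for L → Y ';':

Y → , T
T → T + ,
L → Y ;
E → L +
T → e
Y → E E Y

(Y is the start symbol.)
PREDICT(L → Y ';') = (FIRST(RHS) \ {ε}) ∪ (FOLLOW(L) if ε ∈ FIRST(RHS), i.e. RHS ⇒* ε)
FIRST(Y) = { ',' }
FIRST(Y ';') = { ',' }
ε ∉ FIRST(Y ';'), so FOLLOW(L) is not added.
PREDICT(L → Y ';') = { ',' }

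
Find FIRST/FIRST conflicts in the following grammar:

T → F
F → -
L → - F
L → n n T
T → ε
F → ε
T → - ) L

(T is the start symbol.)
Yes. T → F / T → ε on { ε }; T → F / T → '-' ')' L on { '-' }

FIRST sets of the non-terminals at (or reachable through a nullable prefix from) the front of some alternative:
  FIRST(F) = { '-', ε }

Productions for T:
  T → F: FIRST = { '-', ε }
  T → ε: FIRST = { ε }
  T → - ) L: FIRST = { '-' }
Productions for F:
  F → -: FIRST = { '-' }
  F → ε: FIRST = { ε }
Productions for L:
  L → - F: FIRST = { '-' }
  L → n n T: FIRST = { 'n' }

Conflict for T: T → F and T → ε
  Overlap: { ε }
Conflict for T: T → F and T → - ) L
  Overlap: { '-' }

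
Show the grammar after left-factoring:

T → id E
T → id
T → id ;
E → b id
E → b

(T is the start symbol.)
T → id T'
T' → E
T' → ε
T' → ;
E → b E'
E' → id
E' → ε

Left-factoring transforms A → αβ₁ | αβ₂ into A → αA' and A' → β₁ | β₂
(α is the longest common prefix among the alternatives). Repeat until
no nonterminal has two alternatives with a common prefix.

Round 1: T has alternatives sharing prefix 'id'. Introduce T': T → id T'
  Add: T' → E
  Add: T' → ε
  Add: T' → ;

Round 2: E has alternatives sharing prefix 'b'. Introduce E': E → b E'
  Add: E' → id
  Add: E' → ε

No remaining common prefixes — done.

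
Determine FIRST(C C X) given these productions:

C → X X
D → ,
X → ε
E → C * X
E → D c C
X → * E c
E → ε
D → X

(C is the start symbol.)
{ '*', ε }

FIRST sets of the non-terminals involved (from the grammar, by fixed-point iteration):
  FIRST(C) = { '*', ε }
  FIRST(X) = { '*', ε }

To compute FIRST(C C X), process the symbols left to right:
Symbol C is a non-terminal. Add FIRST(C) \ {ε} = { '*' }
C is nullable (ε ∈ FIRST(C)), continue to the next symbol.
Symbol C is a non-terminal. Add FIRST(C) \ {ε} = { '*' }
C is nullable (ε ∈ FIRST(C)), continue to the next symbol.
Symbol X is a non-terminal. Add FIRST(X) \ {ε} = { '*' }
X is nullable (ε ∈ FIRST(X)), continue to the next symbol.
All symbols are nullable, so ε is in the result.
FIRST(C C X) = { '*', ε }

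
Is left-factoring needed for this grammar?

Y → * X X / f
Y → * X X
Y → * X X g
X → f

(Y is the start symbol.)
Yes, Y has productions with common prefix '* X X'

Left-factoring is needed when two productions for the same non-terminal
share a common prefix on the right-hand side.

Productions for Y:
  Y → * X X / f
  Y → * X X
  Y → * X X g

Found common prefix '* X X' in productions for Y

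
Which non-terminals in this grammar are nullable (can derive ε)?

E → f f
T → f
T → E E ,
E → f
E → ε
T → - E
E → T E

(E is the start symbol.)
A non-terminal is nullable if it can derive ε (the empty string): either it has an ε-production, or it has a production whose right-hand side consists entirely of nullable non-terminals.

ε-productions: E → ε
So E is immediately nullable.
No further non-terminal can be added: every production for the remaining non-terminals contains a terminal or a non-nullable non-terminal.
Nullable = { 'E' }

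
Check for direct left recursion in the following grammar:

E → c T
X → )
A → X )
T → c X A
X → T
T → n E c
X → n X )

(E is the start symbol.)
Direct left recursion occurs when N → N α for some non-terminal N (the right-hand side begins with the left-hand side itself).

E → c T: starts with c
X → ): starts with ')'
A → X ): starts with X
T → c X A: starts with c
X → T: starts with T
T → n E c: starts with n
X → n X ): starts with n

No direct left recursion found.

Answer: No direct left recursion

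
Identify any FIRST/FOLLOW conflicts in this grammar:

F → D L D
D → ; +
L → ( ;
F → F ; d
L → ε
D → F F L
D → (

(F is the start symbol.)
Yes. L → '(' ';' with FOLLOW(L) on { '(' }

Nullable non-terminals: L.

L: nullable alternative(s) L → ε; FOLLOW(L) = { $, '(', ';' }
  L → ( ;: FIRST \ {ε} = { '(' } — overlaps FOLLOW(L) on { '(' }: CONFLICT
  L → ε: FIRST \ {ε} = { } — this is the only nullable alternative, skip

D, F have no nullable alternative, so no FIRST/FOLLOW check is needed there.

So the grammar has 1 FIRST/FOLLOW conflict (marked CONFLICT above).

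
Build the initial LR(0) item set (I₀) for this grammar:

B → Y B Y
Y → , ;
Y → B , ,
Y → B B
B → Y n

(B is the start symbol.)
{ [B → . Y B Y], [B → . Y n], [B' → . B], [Y → . , ;], [Y → . B , ,], [Y → . B B] }

First, augment the grammar with B' → B
I₀ = CLOSURE({ [B' → . B] }):
  [B' → . B] has the dot before B: add [B → . Y B Y], [B → . Y n]
  [B → . Y B Y] has the dot before Y: add [Y → . , ;], [Y → . B , ,], [Y → . B B]
No further items can be added.

I₀ = { [B → . Y B Y], [B → . Y n], [B' → . B], [Y → . , ;], [Y → . B , ,], [Y → . B B] }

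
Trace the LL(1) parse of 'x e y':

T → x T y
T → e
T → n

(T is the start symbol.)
LL(1) parsing maintains a stack (initially the start symbol over $) and the input. At each step: if the stack top is a terminal, match it against the current input token; if it is a non-terminal N, replace it with the RHS of M[N, lookahead] (the unique production whose predict set contains the lookahead).

Stack is shown with the top on the left.

Stack    Input    Action
------------------------
T $      x e y $  output T → x T y
x T y $  x e y $  match 'x'
T y $    e y $    output T → e
e y $    e y $    match 'e'
y $      y $      match 'y'
$        $        accept

The string is accepted.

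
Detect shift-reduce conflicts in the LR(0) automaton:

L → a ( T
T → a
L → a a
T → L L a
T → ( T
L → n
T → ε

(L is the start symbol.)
Yes — I4: [T → .] vs [L → . a ( T]; I6: [T → .] vs [L → . a ( T]; I9: [T → a .] vs [L → a . ( T]

A shift-reduce conflict occurs when an LR(0) state has both:
  - a complete (reduce) item [A → α .] (dot at the end), and
  - a shift item [B → β . c γ] (dot before a terminal).

Augment with L' → L and build the canonical LR(0) collection (I0 = CLOSURE({[L' → . L]}), then GOTO on every symbol after a dot until no new states appear). It has 13 states:
  I0: { [L → . a ( T], [L → . a a], [L → . n], [L' → . L] }  — shift
  I1: { [L' → L .] }  — accept
  I2: { [L → a . ( T], [L → a . a] }  — shift
  I3: { [L → n .] }  — reduce
  I4: { [L → . a ( T], [L → . a a], [L → . n], [L → a ( . T], [T → . ( T], [T → . L L a], [T → . a], [T → .] }  — shift, reduce
  I5: { [L → a a .] }  — reduce
  I6: { [L → . a ( T], [L → . a a], [L → . n], [T → ( . T], [T → . ( T], [T → . L L a], [T → . a], [T → .] }  — shift, reduce
  I7: { [L → . a ( T], [L → . a a], [L → . n], [T → L . L a] }  — shift
  I8: { [L → a ( T .] }  — reduce
  I9: { [L → a . ( T], [L → a . a], [T → a .] }  — shift, reduce
  I10: { [T → L L . a] }  — shift
  I11: { [T → L L a .] }  — reduce
  I12: { [T → ( T .] }  — reduce

I4 contains reduce item [T → .] and shift items [L → . a ( T], [L → . a a], [L → . n], [T → . ( T], [T → . a] — shift-reduce conflict.
I6 contains reduce item [T → .] and shift items [L → . a ( T], [L → . a a], [L → . n], [T → . ( T], [T → . a] — shift-reduce conflict.
I9 contains reduce item [T → a .] and shift items [L → a . ( T], [L → a . a] — shift-reduce conflict.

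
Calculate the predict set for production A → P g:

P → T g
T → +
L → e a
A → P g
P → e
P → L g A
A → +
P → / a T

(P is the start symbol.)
PREDICT(A → P g) = (FIRST(RHS) \ {ε}) ∪ (FOLLOW(A) if ε ∈ FIRST(RHS), i.e. RHS ⇒* ε)
FIRST(P) = { '+', '/', 'e' }
FIRST(P g) = { '+', '/', 'e' }
ε ∉ FIRST(P g), so FOLLOW(A) is not added.
PREDICT(A → P g) = { '+', '/', 'e' }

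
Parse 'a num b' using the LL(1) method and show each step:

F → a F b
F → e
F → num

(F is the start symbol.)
LL(1) parsing maintains a stack (initially the start symbol over $) and the input. At each step: if the stack top is a terminal, match it against the current input token; if it is a non-terminal N, replace it with the RHS of M[N, lookahead] (the unique production whose predict set contains the lookahead).

Stack is shown with the top on the left.

Stack    Input      Action
--------------------------
F $      a num b $  output F → a F b
a F b $  a num b $  match 'a'
F b $    num b $    output F → num
num b $  num b $    match 'num'
b $      b $        match 'b'
$        $          accept

The string is accepted.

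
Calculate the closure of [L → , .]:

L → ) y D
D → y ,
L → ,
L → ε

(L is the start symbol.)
{ [L → , .] }

Start with: [L → , .]
The dot is at the end, so nothing is added.

CLOSURE = { [L → , .] }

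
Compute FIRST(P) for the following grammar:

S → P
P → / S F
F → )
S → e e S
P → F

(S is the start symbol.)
FIRST sets of the other non-terminals involved (by the same procedure, iterated to a fixed point):
  FIRST(F) = { ')' }

From P → / S F:
  - '/' is a terminal: add '/' and stop
From P → F:
  - F is a non-terminal: add FIRST(F) \ {ε} = { ')' }
    F is not nullable, so stop

Collecting: FIRST(P) = { ')', '/' }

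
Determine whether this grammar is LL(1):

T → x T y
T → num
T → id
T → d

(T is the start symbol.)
Yes, the grammar is LL(1).

For T:
  PREDICT(T → x T y) = { 'x' }
  PREDICT(T → num) = { 'num' }
  PREDICT(T → id) = { 'id' }
  PREDICT(T → d) = { 'd' }

All predict sets are disjoint. The grammar IS LL(1).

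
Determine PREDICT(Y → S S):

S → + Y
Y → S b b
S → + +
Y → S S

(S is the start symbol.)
PREDICT(Y → S S) = (FIRST(RHS) \ {ε}) ∪ (FOLLOW(Y) if ε ∈ FIRST(RHS), i.e. RHS ⇒* ε)
FIRST(S) = { '+' }
FIRST(S S) = { '+' }
ε ∉ FIRST(S S), so FOLLOW(Y) is not added.
PREDICT(Y → S S) = { '+' }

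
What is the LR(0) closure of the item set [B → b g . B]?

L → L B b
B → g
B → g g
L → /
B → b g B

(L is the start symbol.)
{ [B → . b g B], [B → . g g], [B → . g], [B → b g . B] }

Start with: [B → b g . B]
  [B → b g . B] has the dot before B: add [B → . g], [B → . g g], [B → . b g B]
No further items can be added.

CLOSURE = { [B → . b g B], [B → . g g], [B → . g], [B → b g . B] }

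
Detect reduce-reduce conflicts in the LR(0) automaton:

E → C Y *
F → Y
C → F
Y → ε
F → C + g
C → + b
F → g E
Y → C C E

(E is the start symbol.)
Augment with E' → E and build the canonical LR(0) collection (I0 = CLOSURE({[E' → . E]}), then GOTO on every symbol after a dot until no new states appear). It has 16 states:
  I0: { [C → . + b], [C → . F], [E → . C Y *], [E' → . E], [F → . C + g], [F → . Y], [F → . g E], [Y → . C C E], [Y → .] }  — shift, reduce
  I1: { [C → + . b] }  — shift
  I2: { [C → . + b], [C → . F], [E → C . Y *], [F → . C + g], [F → . Y], [F → . g E], [F → C . + g], [Y → . C C E], [Y → .], [Y → C . C E] }  — shift, reduce
  I3: { [E' → E .] }  — accept
  I4: { [C → F .] }  — reduce
  I5: { [F → Y .] }  — reduce
  I6: { [C → . + b], [C → . F], [E → . C Y *], [F → . C + g], [F → . Y], [F → . g E], [F → g . E], [Y → . C C E], [Y → .] }  — shift, reduce
  I7: { [F → g E .] }  — reduce
  I8: { [C → + . b], [F → C + . g] }  — shift
  I9: { [C → . + b], [C → . F], [E → . C Y *], [F → . C + g], [F → . Y], [F → . g E], [F → C . + g], [Y → . C C E], [Y → .], [Y → C . C E], [Y → C C . E] }  — shift, reduce
  I10: { [E → C Y . *], [F → Y .] }  — shift, reduce
  I11: { [E → C Y * .] }  — reduce
  I12: { [C → . + b], [C → . F], [E → . C Y *], [E → C . Y *], [F → . C + g], [F → . Y], [F → . g E], [F → C . + g], [Y → . C C E], [Y → .], [Y → C . C E], [Y → C C . E] }  — shift, reduce
  I13: { [Y → C C E .] }  — reduce
  I14: { [C → + b .] }  — reduce
  I15: { [F → C + g .] }  — reduce

No state contains more than one complete item.

Answer: No reduce-reduce conflicts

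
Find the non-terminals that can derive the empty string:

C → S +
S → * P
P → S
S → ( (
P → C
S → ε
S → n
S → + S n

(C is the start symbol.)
A non-terminal is nullable if it can derive ε (the empty string): either it has an ε-production, or it has a production whose right-hand side consists entirely of nullable non-terminals.

ε-productions: S → ε
So S is immediately nullable.
P → S: every symbol on the right is nullable, so P is nullable too.
No further non-terminal can be added: every production for the remaining non-terminals contains a terminal or a non-nullable non-terminal.
Nullable = { 'P', 'S' }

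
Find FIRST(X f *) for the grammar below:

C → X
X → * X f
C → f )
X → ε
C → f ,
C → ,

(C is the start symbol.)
FIRST sets of the non-terminals involved (from the grammar, by fixed-point iteration):
  FIRST(X) = { '*', ε }

To compute FIRST(X f *), process the symbols left to right:
Symbol X is a non-terminal. Add FIRST(X) \ {ε} = { '*' }
X is nullable (ε ∈ FIRST(X)), continue to the next symbol.
Symbol f is a terminal. Add 'f' and stop.
FIRST(X f *) = { '*', 'f' }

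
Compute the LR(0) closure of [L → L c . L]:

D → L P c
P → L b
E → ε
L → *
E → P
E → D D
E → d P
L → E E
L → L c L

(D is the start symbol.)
To compute CLOSURE, for each item [A → α.Bβ] where B is a non-terminal, add [B → .γ] for all productions B → γ; repeat for the newly added items until nothing changes.

Start with: [L → L c . L]
  [L → L c . L] has the dot before L: add [L → . *], [L → . E E], [L → . L c L]
  [L → . E E] has the dot before E: add [E → .], [E → . P], [E → . D D], [E → . d P]
  [E → . P] has the dot before P: add [P → . L b]
  [E → . D D] has the dot before D: add [D → . L P c]
No further items can be added.

CLOSURE = { [D → . L P c], [E → . D D], [E → . P], [E → . d P], [E → .], [L → . *], [L → . E E], [L → . L c L], [L → L c . L], [P → . L b] }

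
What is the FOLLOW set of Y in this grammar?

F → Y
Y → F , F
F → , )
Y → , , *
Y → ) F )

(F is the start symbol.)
{ $, ')', ',' }

In F → Y: Y is at the end, add FOLLOW(F)

The FOLLOW sets referred to above (computed the same way, to a fixed point):
  FOLLOW(F) = { $, ')', ',' }

Taking the union: FOLLOW(Y) = { $, ')', ',' }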